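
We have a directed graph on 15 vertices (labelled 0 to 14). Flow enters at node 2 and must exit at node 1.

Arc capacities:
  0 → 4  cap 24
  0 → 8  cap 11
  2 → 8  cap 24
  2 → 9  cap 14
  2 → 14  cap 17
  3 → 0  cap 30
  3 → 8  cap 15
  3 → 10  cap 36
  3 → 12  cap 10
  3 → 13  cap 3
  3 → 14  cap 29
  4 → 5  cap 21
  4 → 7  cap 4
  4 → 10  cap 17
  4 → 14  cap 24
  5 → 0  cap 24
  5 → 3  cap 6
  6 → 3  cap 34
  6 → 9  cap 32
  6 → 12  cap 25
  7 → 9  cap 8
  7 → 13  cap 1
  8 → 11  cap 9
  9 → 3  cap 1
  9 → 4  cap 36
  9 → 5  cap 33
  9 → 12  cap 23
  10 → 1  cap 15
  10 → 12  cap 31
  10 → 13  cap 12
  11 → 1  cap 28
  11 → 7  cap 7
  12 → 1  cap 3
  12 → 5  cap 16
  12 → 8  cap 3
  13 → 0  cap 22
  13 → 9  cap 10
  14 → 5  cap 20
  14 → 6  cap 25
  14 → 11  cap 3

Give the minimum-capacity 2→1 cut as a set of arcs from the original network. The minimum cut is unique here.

augment #1: 2→8→11→1 push 9
augment #2: 2→9→12→1 push 3
augment #3: 2→14→11→1 push 3
augment #4: 2→9→3→10→1 push 1
augment #5: 2→9→4→10→1 push 10
augment #6: 2→14→5→3→10→1 push 4
max flow = 30; residual-reachable set from 2 gives S-side
cut edges (S→T): {(8,11), (10,1), (12,1), (14,11)} total cap 30

Min-cut arcs: {(8,11), (10,1), (12,1), (14,11)} (total capacity 30)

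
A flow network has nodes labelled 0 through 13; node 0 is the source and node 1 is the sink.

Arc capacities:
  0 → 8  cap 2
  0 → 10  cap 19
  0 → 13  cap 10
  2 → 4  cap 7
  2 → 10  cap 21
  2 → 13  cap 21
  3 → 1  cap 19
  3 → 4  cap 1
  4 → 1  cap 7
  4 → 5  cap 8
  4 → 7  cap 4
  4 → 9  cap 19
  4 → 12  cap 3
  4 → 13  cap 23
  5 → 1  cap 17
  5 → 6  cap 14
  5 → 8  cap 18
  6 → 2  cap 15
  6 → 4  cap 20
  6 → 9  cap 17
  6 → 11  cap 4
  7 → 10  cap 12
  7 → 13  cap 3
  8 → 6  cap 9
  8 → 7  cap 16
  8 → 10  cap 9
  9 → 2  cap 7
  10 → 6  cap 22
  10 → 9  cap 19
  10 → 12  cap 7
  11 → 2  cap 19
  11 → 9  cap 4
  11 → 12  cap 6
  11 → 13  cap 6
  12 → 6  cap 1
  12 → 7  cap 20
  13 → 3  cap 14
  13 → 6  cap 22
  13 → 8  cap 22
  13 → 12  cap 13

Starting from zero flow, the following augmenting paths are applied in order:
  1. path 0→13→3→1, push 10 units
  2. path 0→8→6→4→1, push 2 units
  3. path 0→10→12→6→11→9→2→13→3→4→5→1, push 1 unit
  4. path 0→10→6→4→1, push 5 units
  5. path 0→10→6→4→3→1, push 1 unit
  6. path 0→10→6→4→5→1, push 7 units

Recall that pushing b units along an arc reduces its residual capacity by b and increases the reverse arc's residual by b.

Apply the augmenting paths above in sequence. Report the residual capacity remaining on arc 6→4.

Residual capacity of (6,4): 5

after path 1 (0→13→3→1, push 10): res(6,4)=20
after path 2 (0→8→6→4→1, push 2): res(6,4)=18
after path 3 (0→10→12→6→11→9→2→13→3→4→5→1, push 1): res(6,4)=18
after path 4 (0→10→6→4→1, push 5): res(6,4)=13
after path 5 (0→10→6→4→3→1, push 1): res(6,4)=12
after path 6 (0→10→6→4→5→1, push 7): res(6,4)=5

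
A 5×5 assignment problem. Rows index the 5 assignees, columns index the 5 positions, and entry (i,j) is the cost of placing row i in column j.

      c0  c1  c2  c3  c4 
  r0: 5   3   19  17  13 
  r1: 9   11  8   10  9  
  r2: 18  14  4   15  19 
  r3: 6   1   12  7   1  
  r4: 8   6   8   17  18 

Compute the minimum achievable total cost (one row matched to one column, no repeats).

one of 2 optimal assignments: row0→col0 (cost 5), row1→col3 (cost 10), row2→col2 (cost 4), row3→col4 (cost 1), row4→col1 (cost 6)
total = 5 + 10 + 4 + 1 + 6 = 26

Minimum assignment cost: 26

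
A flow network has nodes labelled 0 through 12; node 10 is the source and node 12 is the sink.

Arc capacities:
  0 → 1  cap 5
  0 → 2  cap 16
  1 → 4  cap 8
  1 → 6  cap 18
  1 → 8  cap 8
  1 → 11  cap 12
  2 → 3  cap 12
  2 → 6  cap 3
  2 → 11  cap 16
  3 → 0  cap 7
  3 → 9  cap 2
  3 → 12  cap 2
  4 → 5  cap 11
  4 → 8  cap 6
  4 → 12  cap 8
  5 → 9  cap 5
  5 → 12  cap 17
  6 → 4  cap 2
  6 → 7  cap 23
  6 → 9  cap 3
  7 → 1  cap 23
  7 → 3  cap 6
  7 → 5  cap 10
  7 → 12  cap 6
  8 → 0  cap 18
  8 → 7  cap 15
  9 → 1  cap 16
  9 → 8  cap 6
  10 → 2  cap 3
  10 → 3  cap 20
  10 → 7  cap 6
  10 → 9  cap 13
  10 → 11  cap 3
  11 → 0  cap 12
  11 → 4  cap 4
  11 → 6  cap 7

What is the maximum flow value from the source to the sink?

Maximum flow value: 32

augment #1: 10→3→12 bottleneck 2, total now 2
augment #2: 10→7→12 bottleneck 6, total now 8
augment #3: 10→11→4→12 bottleneck 3, total now 11
augment #4: 10→2→6→4→12 bottleneck 2, total now 13
augment #5: 10→2→11→4→12 bottleneck 1, total now 14
augment #6: 10→9→1→4→12 bottleneck 2, total now 16
augment #7: 10→9→1→4→5→12 bottleneck 6, total now 22
augment #8: 10→9→8→7→5→12 bottleneck 5, total now 27
augment #9: 10→3→9→8→7→5→12 bottleneck 1, total now 28
augment #10: 10→3→0→1→6→7→5→12 bottleneck 4, total now 32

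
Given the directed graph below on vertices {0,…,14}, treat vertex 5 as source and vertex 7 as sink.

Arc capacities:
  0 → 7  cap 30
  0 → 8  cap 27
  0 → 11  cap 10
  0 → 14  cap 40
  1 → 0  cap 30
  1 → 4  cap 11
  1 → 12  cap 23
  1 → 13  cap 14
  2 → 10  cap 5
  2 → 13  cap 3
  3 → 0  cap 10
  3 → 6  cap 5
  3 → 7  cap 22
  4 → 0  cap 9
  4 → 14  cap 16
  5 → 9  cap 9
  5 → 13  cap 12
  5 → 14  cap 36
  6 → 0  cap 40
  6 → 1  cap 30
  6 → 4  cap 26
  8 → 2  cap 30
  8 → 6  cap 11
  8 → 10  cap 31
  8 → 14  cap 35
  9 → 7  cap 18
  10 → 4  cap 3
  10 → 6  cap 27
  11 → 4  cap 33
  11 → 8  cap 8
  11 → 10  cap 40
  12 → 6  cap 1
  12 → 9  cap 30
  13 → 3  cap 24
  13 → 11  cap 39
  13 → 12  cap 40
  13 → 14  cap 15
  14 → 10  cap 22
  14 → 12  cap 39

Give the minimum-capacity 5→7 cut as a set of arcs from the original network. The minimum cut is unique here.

Min-cut arcs: {(5,13), (9,7), (12,6), (14,10)} (total capacity 53)

augment #1: 5→9→7 push 9
augment #2: 5→13→3→7 push 12
augment #3: 5→14→12→9→7 push 9
augment #4: 5→14→10→4→0→7 push 3
augment #5: 5→14→10→6→0→7 push 19
augment #6: 5→14→12→6→0→7 push 1
max flow = 53; residual-reachable set from 5 gives S-side
cut edges (S→T): {(5,13), (9,7), (12,6), (14,10)} total cap 53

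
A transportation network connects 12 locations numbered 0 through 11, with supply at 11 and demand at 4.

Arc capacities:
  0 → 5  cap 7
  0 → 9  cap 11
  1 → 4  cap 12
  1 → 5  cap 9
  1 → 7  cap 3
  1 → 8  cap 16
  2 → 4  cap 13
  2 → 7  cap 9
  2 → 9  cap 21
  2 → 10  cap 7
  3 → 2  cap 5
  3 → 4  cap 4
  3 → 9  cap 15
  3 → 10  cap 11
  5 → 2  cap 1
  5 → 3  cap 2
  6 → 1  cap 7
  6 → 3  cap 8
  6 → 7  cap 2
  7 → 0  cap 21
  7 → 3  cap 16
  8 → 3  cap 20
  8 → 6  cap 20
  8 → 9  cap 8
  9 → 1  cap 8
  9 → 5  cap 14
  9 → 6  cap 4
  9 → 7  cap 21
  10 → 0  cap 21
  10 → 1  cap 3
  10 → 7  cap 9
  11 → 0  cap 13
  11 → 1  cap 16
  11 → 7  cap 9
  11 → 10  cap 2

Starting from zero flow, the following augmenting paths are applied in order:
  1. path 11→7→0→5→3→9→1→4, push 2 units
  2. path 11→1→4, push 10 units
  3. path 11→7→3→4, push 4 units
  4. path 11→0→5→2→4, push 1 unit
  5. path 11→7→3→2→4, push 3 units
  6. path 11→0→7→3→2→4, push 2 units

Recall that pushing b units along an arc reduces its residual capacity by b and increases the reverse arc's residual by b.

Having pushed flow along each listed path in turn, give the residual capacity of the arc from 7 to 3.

Residual capacity of (7,3): 7

after path 1 (11→7→0→5→3→9→1→4, push 2): res(7,3)=16
after path 2 (11→1→4, push 10): res(7,3)=16
after path 3 (11→7→3→4, push 4): res(7,3)=12
after path 4 (11→0→5→2→4, push 1): res(7,3)=12
after path 5 (11→7→3→2→4, push 3): res(7,3)=9
after path 6 (11→0→7→3→2→4, push 2): res(7,3)=7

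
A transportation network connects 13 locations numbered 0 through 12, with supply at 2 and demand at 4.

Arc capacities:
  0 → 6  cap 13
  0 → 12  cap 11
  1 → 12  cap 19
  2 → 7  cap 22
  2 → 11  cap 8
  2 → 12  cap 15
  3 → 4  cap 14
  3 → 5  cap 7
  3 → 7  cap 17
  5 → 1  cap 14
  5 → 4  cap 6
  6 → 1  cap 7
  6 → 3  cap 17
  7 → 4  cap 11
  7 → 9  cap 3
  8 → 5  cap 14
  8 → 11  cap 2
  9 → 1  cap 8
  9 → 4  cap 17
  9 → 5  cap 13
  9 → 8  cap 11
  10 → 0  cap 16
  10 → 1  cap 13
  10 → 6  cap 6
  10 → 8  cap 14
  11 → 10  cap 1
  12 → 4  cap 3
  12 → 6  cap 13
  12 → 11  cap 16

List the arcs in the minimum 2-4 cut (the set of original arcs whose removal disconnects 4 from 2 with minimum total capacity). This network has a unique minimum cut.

Min-cut arcs: {(2,12), (7,4), (7,9), (11,10)} (total capacity 30)

augment #1: 2→7→4 push 11
augment #2: 2→12→4 push 3
augment #3: 2→7→9→4 push 3
augment #4: 2→12→6→3→4 push 12
augment #5: 2→11→10→6→3→4 push 1
max flow = 30; residual-reachable set from 2 gives S-side
cut edges (S→T): {(2,12), (7,4), (7,9), (11,10)} total cap 30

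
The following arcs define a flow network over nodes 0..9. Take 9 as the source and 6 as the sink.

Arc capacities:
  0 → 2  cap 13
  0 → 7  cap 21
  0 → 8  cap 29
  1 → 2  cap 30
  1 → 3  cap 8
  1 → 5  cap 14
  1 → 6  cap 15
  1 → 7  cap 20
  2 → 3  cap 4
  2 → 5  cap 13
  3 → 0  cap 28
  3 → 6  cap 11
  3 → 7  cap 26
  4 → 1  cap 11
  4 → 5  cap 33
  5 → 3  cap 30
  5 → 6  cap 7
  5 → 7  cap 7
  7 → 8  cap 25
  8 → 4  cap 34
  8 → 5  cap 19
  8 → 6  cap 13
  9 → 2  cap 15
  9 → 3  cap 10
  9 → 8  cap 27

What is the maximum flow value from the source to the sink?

Maximum flow value: 42

augment #1: 9→3→6 bottleneck 10, total now 10
augment #2: 9→8→6 bottleneck 13, total now 23
augment #3: 9→2→3→6 bottleneck 1, total now 24
augment #4: 9→2→5→6 bottleneck 7, total now 31
augment #5: 9→8→4→1→6 bottleneck 11, total now 42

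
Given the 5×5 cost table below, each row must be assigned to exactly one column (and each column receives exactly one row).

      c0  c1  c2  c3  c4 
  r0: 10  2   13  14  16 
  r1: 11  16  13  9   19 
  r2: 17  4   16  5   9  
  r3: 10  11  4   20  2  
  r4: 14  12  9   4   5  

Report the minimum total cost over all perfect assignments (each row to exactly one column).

optimal assignment: row0→col1 (cost 2), row1→col0 (cost 11), row2→col3 (cost 5), row3→col2 (cost 4), row4→col4 (cost 5)
total = 2 + 11 + 5 + 4 + 5 = 27

Minimum assignment cost: 27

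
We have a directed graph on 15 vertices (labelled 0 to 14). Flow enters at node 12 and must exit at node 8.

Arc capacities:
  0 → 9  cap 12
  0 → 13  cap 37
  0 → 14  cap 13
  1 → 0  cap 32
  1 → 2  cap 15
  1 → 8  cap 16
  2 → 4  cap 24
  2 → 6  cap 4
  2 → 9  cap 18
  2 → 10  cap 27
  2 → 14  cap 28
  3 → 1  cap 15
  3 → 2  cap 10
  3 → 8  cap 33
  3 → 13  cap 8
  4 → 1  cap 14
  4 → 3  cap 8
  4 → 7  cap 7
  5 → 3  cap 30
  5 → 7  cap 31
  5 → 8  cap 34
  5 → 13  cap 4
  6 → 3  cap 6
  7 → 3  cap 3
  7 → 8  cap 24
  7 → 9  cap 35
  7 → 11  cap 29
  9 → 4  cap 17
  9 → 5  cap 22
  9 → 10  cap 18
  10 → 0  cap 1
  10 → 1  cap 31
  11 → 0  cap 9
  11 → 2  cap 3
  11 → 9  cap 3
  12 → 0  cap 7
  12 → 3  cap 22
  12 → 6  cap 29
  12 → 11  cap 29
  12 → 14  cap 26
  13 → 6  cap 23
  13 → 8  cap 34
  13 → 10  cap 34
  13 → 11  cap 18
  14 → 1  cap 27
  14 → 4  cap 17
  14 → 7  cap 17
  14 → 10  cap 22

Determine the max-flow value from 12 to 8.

Maximum flow value: 76

augment #1: 12→3→8 bottleneck 22, total now 22
augment #2: 12→0→13→8 bottleneck 7, total now 29
augment #3: 12→6→3→8 bottleneck 6, total now 35
augment #4: 12→14→1→8 bottleneck 16, total now 51
augment #5: 12→14→7→8 bottleneck 10, total now 61
augment #6: 12→11→0→13→8 bottleneck 9, total now 70
augment #7: 12→11→9→5→8 bottleneck 3, total now 73
augment #8: 12→11→2→4→3→8 bottleneck 3, total now 76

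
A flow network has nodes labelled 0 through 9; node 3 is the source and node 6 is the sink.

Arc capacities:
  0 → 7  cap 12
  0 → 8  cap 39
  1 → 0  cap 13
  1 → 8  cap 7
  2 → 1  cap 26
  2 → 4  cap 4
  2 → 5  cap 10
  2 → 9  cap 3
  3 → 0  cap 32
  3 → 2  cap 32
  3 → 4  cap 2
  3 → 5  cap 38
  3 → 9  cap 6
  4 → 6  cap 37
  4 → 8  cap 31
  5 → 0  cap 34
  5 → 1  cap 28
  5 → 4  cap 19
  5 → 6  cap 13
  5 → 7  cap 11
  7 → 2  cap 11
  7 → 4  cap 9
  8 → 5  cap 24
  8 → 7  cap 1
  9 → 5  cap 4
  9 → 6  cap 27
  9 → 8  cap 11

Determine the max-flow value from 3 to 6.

Maximum flow value: 56

augment #1: 3→4→6 bottleneck 2, total now 2
augment #2: 3→5→6 bottleneck 13, total now 15
augment #3: 3→9→6 bottleneck 6, total now 21
augment #4: 3→2→4→6 bottleneck 4, total now 25
augment #5: 3→2→9→6 bottleneck 3, total now 28
augment #6: 3→5→4→6 bottleneck 19, total now 47
augment #7: 3→0→7→4→6 bottleneck 9, total now 56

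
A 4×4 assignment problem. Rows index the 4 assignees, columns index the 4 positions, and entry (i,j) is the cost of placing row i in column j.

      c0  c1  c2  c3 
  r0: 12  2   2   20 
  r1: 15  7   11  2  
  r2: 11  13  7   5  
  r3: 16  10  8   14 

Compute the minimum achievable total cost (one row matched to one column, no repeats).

Minimum assignment cost: 23

optimal assignment: row0→col1 (cost 2), row1→col3 (cost 2), row2→col0 (cost 11), row3→col2 (cost 8)
total = 2 + 2 + 11 + 8 = 23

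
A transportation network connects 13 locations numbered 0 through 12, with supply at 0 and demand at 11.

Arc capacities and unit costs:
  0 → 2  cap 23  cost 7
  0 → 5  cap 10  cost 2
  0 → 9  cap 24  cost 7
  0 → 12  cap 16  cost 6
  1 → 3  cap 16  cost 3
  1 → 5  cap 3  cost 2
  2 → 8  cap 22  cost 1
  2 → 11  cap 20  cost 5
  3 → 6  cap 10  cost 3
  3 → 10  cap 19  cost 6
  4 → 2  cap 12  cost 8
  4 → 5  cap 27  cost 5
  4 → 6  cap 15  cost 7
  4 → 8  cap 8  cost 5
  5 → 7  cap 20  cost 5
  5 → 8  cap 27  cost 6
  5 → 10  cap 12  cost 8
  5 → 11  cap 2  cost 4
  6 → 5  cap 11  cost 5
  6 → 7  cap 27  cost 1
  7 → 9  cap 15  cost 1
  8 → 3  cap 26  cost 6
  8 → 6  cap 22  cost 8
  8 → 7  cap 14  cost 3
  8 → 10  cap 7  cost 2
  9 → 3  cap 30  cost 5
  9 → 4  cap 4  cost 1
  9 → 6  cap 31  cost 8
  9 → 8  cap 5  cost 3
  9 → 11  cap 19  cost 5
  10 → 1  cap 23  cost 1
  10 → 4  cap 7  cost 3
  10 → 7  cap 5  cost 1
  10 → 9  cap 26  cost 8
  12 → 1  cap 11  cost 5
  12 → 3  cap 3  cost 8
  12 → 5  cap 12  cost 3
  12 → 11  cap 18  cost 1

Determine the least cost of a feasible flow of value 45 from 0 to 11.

shortest-cost path #1: 0→5→11 push 2 @ unit cost 6 (adds 12)
shortest-cost path #2: 0→12→11 push 16 @ unit cost 7 (adds 112)
shortest-cost path #3: 0→2→11 push 20 @ unit cost 12 (adds 240)
shortest-cost path #4: 0→9→11 push 7 @ unit cost 12 (adds 84)
total cost = 448

Minimum cost for 45 units: 448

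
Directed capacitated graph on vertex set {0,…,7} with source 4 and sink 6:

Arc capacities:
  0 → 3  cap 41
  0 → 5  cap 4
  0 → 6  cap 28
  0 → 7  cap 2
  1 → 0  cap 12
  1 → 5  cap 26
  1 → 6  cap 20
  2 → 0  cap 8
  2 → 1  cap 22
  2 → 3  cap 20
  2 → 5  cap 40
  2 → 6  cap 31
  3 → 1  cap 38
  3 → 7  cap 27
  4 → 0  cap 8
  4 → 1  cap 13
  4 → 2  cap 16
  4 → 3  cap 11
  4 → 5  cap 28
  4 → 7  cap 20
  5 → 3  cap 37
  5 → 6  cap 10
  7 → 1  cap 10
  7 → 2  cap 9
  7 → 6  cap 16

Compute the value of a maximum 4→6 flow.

Maximum flow value: 91

augment #1: 4→0→6 bottleneck 8, total now 8
augment #2: 4→1→6 bottleneck 13, total now 21
augment #3: 4→2→6 bottleneck 16, total now 37
augment #4: 4→5→6 bottleneck 10, total now 47
augment #5: 4→7→6 bottleneck 16, total now 63
augment #6: 4→3→1→6 bottleneck 7, total now 70
augment #7: 4→7→2→6 bottleneck 4, total now 74
augment #8: 4→3→1→0→6 bottleneck 4, total now 78
augment #9: 4→5→3→1→0→6 bottleneck 8, total now 86
augment #10: 4→5→3→7→2→6 bottleneck 5, total now 91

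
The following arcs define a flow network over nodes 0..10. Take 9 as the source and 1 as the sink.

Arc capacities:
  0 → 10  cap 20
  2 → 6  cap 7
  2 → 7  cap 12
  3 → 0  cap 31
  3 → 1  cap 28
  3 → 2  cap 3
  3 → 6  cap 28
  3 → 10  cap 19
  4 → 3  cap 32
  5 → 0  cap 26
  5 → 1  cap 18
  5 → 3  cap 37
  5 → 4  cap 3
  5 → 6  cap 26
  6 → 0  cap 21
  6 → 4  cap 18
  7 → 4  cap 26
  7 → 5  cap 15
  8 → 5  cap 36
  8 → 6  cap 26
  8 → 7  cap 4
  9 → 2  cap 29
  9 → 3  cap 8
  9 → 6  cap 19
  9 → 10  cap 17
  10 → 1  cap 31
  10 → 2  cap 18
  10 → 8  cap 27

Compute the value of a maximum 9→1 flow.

augment #1: 9→3→1 bottleneck 8, total now 8
augment #2: 9→10→1 bottleneck 17, total now 25
augment #3: 9→2→7→5→1 bottleneck 12, total now 37
augment #4: 9→6→0→10→1 bottleneck 14, total now 51
augment #5: 9→6→4→3→1 bottleneck 5, total now 56
augment #6: 9→2→6→4→3→1 bottleneck 7, total now 63

Maximum flow value: 63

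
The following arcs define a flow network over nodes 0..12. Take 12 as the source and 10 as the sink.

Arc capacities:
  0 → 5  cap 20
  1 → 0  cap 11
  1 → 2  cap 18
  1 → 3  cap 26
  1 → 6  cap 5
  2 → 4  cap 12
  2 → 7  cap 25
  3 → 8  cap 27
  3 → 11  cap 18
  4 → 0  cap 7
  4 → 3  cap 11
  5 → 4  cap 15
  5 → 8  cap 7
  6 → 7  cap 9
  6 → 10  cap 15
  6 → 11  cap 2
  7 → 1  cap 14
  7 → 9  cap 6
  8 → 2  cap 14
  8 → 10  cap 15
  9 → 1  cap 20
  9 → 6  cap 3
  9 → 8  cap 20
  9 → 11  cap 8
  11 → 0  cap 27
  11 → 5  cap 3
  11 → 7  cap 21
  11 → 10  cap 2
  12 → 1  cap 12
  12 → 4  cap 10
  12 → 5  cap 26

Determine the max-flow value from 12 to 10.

Maximum flow value: 25

augment #1: 12→1→6→10 bottleneck 5, total now 5
augment #2: 12→5→8→10 bottleneck 7, total now 12
augment #3: 12→1→3→8→10 bottleneck 7, total now 19
augment #4: 12→4→3→8→10 bottleneck 1, total now 20
augment #5: 12→4→3→11→10 bottleneck 2, total now 22
augment #6: 12→4→3→11→7→9→6→10 bottleneck 3, total now 25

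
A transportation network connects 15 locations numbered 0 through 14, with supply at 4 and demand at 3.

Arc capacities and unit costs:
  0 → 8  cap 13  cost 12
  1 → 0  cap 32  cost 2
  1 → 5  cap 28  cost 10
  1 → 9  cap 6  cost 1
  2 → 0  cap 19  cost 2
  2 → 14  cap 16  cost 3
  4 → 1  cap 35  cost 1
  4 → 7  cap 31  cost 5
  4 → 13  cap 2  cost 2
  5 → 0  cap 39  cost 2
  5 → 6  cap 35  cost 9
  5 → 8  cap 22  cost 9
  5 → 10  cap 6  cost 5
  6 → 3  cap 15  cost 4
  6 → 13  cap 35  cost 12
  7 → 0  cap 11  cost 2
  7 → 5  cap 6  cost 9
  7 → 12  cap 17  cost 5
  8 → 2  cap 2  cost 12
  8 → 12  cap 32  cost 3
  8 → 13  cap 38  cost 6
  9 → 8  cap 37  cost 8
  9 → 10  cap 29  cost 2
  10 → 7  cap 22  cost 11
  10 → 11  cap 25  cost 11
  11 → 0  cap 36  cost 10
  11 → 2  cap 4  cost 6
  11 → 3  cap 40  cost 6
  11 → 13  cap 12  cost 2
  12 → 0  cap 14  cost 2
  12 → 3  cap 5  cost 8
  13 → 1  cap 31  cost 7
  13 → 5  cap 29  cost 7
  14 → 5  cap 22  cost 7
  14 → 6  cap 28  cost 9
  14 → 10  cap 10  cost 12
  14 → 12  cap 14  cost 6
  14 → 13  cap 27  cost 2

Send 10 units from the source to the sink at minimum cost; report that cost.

Minimum cost for 10 units: 195

shortest-cost path #1: 4→7→12→3 push 5 @ unit cost 18 (adds 90)
shortest-cost path #2: 4→1→9→10→11→3 push 5 @ unit cost 21 (adds 105)
total cost = 195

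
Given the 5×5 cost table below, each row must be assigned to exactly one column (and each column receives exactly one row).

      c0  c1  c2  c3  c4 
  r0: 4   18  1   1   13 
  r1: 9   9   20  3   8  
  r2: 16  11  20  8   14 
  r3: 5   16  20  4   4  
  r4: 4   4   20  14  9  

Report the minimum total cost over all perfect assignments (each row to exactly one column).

Minimum assignment cost: 23

optimal assignment: row0→col2 (cost 1), row1→col3 (cost 3), row2→col1 (cost 11), row3→col4 (cost 4), row4→col0 (cost 4)
total = 1 + 3 + 11 + 4 + 4 = 23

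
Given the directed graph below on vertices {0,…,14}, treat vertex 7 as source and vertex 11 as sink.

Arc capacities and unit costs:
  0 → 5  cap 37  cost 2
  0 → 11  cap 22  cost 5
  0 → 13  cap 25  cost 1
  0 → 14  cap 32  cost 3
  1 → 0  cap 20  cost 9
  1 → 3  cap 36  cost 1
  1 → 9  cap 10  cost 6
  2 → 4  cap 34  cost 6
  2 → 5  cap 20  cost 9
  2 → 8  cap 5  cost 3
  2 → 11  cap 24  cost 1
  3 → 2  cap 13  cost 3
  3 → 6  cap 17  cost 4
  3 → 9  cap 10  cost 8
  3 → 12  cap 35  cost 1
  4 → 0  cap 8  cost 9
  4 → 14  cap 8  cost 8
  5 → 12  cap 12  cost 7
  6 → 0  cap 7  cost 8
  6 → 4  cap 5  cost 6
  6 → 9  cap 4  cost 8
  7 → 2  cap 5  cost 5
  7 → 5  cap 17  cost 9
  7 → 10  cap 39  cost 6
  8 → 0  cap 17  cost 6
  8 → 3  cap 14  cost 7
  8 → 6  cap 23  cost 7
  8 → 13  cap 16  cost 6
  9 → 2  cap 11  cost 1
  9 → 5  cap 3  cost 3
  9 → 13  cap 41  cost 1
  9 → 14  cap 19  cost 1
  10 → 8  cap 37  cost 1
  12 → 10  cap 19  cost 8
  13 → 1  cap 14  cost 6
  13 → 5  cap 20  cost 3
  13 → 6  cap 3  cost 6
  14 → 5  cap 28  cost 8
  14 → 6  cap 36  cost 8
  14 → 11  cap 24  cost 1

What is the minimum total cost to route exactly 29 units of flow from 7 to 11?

shortest-cost path #1: 7→2→11 push 5 @ unit cost 6 (adds 30)
shortest-cost path #2: 7→10→8→0→14→11 push 17 @ unit cost 17 (adds 289)
shortest-cost path #3: 7→10→8→3→2→11 push 7 @ unit cost 18 (adds 126)
total cost = 445

Minimum cost for 29 units: 445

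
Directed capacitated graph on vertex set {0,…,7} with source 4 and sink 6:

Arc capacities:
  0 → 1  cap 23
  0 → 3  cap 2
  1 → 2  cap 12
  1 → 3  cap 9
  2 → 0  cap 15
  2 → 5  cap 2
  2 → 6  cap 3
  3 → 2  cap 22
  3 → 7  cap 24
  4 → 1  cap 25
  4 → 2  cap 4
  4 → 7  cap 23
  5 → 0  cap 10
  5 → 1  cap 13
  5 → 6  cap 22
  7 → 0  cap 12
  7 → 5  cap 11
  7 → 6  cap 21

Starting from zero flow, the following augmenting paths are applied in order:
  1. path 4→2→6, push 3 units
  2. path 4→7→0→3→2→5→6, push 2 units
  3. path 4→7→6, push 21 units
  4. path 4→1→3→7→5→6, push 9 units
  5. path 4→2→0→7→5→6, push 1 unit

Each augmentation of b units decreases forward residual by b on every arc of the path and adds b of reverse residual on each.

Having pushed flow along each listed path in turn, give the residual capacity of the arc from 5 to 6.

Residual capacity of (5,6): 10

after path 1 (4→2→6, push 3): res(5,6)=22
after path 2 (4→7→0→3→2→5→6, push 2): res(5,6)=20
after path 3 (4→7→6, push 21): res(5,6)=20
after path 4 (4→1→3→7→5→6, push 9): res(5,6)=11
after path 5 (4→2→0→7→5→6, push 1): res(5,6)=10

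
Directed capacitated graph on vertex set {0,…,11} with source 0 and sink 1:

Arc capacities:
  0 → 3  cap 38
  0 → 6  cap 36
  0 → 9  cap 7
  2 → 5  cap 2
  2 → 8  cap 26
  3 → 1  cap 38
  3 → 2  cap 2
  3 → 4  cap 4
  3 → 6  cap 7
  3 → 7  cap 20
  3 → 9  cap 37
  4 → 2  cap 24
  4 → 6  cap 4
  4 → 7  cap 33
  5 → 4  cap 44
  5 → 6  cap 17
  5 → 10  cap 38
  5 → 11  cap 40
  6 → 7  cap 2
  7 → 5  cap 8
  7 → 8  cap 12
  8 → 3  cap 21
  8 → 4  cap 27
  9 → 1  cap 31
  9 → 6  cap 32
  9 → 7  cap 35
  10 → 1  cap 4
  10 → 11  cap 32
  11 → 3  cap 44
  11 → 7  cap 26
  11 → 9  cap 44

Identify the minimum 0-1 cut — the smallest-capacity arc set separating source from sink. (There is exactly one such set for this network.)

Min-cut arcs: {(0,3), (0,9), (6,7)} (total capacity 47)

augment #1: 0→3→1 push 38
augment #2: 0→9→1 push 7
augment #3: 0→6→7→5→10→1 push 2
max flow = 47; residual-reachable set from 0 gives S-side
cut edges (S→T): {(0,3), (0,9), (6,7)} total cap 47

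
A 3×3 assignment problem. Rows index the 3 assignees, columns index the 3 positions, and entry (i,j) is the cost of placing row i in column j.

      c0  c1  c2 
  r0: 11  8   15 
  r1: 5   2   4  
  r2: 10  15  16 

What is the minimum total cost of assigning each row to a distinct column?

optimal assignment: row0→col1 (cost 8), row1→col2 (cost 4), row2→col0 (cost 10)
total = 8 + 4 + 10 = 22

Minimum assignment cost: 22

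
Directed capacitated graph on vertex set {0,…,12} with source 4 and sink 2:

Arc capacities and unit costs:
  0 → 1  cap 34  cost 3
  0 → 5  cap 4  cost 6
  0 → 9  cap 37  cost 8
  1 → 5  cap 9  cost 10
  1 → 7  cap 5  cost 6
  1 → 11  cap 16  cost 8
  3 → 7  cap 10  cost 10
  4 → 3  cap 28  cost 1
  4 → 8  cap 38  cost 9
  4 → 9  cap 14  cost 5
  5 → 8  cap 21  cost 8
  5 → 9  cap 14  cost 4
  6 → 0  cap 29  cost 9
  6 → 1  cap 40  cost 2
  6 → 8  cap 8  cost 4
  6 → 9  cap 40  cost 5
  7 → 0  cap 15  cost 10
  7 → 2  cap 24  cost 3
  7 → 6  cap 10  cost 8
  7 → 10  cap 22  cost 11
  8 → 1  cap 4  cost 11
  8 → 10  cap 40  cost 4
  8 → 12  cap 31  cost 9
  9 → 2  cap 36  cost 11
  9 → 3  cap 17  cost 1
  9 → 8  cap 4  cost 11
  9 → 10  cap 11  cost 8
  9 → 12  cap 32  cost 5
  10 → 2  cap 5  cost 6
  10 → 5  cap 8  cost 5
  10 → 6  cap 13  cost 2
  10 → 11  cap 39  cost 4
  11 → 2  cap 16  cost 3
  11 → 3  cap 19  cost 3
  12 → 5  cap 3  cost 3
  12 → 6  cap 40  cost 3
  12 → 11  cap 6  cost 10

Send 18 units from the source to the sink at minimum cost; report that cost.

Minimum cost for 18 units: 268

shortest-cost path #1: 4→3→7→2 push 10 @ unit cost 14 (adds 140)
shortest-cost path #2: 4→9→2 push 8 @ unit cost 16 (adds 128)
total cost = 268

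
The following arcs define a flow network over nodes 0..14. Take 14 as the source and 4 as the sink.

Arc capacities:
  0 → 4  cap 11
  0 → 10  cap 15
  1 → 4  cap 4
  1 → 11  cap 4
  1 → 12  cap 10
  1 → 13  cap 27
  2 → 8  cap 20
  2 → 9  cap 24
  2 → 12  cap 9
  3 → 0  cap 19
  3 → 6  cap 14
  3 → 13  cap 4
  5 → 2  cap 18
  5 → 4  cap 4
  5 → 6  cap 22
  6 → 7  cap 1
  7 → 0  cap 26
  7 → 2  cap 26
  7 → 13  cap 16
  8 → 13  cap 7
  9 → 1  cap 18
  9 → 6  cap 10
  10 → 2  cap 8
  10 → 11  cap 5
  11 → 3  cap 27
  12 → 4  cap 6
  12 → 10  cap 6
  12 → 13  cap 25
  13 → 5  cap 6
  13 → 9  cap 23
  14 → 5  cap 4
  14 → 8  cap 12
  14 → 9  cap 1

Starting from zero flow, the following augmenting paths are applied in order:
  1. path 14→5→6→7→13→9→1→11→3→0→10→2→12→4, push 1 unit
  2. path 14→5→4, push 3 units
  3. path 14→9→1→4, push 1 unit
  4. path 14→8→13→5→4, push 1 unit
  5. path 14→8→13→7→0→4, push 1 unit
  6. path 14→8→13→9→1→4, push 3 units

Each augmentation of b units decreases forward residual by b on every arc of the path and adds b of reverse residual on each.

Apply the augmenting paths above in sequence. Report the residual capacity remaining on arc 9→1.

Residual capacity of (9,1): 13

after path 1 (14→5→6→7→13→9→1→11→3→0→10→2→12→4, push 1): res(9,1)=17
after path 2 (14→5→4, push 3): res(9,1)=17
after path 3 (14→9→1→4, push 1): res(9,1)=16
after path 4 (14→8→13→5→4, push 1): res(9,1)=16
after path 5 (14→8→13→7→0→4, push 1): res(9,1)=16
after path 6 (14→8→13→9→1→4, push 3): res(9,1)=13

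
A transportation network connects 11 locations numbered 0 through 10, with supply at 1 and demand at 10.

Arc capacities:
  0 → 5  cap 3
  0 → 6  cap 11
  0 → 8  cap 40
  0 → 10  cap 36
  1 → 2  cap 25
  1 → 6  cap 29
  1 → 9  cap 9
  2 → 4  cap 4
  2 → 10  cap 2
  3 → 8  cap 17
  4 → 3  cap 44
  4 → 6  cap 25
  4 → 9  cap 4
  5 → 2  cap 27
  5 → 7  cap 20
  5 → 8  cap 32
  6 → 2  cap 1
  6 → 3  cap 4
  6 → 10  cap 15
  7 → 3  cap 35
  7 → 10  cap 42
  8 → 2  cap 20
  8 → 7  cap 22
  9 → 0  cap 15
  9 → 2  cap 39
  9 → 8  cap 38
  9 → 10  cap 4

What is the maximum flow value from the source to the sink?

Maximum flow value: 34

augment #1: 1→2→10 bottleneck 2, total now 2
augment #2: 1→6→10 bottleneck 15, total now 17
augment #3: 1→9→10 bottleneck 4, total now 21
augment #4: 1→9→0→10 bottleneck 5, total now 26
augment #5: 1→2→4→9→0→10 bottleneck 4, total now 30
augment #6: 1→6→3→8→7→10 bottleneck 4, total now 34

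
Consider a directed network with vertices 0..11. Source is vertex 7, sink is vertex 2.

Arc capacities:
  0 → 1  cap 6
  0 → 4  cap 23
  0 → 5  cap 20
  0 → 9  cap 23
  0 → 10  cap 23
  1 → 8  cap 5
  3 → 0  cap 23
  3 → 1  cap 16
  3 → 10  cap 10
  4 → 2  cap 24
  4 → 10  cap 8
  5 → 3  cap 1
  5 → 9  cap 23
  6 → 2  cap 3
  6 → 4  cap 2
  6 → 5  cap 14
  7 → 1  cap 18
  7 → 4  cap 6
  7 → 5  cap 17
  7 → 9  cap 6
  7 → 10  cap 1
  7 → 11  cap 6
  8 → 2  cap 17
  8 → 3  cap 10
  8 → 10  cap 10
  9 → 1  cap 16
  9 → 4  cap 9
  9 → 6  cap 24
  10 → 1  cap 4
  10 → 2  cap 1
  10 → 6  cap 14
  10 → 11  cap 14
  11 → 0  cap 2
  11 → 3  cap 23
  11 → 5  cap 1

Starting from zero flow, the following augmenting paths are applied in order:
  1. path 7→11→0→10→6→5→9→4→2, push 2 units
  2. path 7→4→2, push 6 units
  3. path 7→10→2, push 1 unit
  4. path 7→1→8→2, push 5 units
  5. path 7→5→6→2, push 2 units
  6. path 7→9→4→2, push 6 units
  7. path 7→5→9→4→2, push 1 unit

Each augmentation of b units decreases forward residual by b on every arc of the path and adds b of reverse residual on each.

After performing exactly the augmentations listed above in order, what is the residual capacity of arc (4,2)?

Residual capacity of (4,2): 9

after path 1 (7→11→0→10→6→5→9→4→2, push 2): res(4,2)=22
after path 2 (7→4→2, push 6): res(4,2)=16
after path 3 (7→10→2, push 1): res(4,2)=16
after path 4 (7→1→8→2, push 5): res(4,2)=16
after path 5 (7→5→6→2, push 2): res(4,2)=16
after path 6 (7→9→4→2, push 6): res(4,2)=10
after path 7 (7→5→9→4→2, push 1): res(4,2)=9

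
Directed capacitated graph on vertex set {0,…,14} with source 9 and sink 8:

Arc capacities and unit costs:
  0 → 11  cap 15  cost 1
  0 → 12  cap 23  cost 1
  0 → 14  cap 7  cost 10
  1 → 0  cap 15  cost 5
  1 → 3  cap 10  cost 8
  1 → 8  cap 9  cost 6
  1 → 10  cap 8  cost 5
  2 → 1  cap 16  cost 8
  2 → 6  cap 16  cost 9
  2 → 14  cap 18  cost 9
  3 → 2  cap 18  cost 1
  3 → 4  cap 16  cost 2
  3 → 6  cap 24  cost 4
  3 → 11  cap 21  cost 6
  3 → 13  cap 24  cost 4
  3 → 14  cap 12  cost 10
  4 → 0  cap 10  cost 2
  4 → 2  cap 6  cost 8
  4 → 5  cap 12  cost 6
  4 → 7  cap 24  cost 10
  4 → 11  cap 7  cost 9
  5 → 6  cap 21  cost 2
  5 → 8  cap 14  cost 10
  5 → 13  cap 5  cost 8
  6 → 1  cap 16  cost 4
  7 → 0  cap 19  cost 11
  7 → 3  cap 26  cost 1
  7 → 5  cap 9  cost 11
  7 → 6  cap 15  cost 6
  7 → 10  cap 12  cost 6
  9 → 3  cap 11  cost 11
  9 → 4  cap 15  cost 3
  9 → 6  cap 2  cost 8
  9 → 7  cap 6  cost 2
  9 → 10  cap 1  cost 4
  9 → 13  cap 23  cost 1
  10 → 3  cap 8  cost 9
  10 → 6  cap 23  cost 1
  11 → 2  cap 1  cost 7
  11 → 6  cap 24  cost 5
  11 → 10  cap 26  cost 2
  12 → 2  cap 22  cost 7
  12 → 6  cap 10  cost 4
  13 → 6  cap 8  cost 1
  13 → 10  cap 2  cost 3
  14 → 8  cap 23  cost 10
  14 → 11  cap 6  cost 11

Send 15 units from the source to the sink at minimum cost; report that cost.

Minimum cost for 15 units: 225

shortest-cost path #1: 9→13→6→1→8 push 8 @ unit cost 12 (adds 96)
shortest-cost path #2: 9→10→6→1→8 push 1 @ unit cost 15 (adds 15)
shortest-cost path #3: 9→4→5→8 push 6 @ unit cost 19 (adds 114)
total cost = 225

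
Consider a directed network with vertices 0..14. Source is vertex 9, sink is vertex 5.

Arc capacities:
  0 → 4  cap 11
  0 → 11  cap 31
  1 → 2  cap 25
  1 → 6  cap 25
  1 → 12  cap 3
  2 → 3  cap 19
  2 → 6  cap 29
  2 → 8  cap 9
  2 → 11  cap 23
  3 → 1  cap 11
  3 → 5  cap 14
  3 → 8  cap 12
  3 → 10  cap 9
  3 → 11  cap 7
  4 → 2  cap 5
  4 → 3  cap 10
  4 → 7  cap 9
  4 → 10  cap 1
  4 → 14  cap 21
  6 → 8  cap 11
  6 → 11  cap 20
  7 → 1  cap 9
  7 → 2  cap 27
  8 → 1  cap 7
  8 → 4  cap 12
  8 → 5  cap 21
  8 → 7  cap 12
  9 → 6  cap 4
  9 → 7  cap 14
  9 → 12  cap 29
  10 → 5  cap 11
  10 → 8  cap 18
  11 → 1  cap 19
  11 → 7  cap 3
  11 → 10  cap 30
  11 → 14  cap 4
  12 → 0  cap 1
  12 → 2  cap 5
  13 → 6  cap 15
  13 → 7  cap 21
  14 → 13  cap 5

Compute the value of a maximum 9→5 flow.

Maximum flow value: 24

augment #1: 9→6→8→5 bottleneck 4, total now 4
augment #2: 9→7→2→3→5 bottleneck 14, total now 18
augment #3: 9→12→2→8→5 bottleneck 5, total now 23
augment #4: 9→12→0→4→10→5 bottleneck 1, total now 24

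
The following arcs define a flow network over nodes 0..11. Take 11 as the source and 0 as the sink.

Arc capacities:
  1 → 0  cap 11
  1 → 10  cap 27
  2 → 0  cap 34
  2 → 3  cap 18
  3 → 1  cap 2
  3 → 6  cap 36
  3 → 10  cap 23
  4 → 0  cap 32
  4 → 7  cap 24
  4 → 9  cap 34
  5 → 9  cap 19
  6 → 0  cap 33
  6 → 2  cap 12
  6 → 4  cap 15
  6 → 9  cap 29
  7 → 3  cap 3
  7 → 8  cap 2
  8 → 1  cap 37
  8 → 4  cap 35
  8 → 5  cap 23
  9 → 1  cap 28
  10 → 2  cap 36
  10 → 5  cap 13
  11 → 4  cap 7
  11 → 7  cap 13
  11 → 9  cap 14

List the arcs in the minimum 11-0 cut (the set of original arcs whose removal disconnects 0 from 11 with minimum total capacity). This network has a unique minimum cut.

augment #1: 11→4→0 push 7
augment #2: 11→9→1→0 push 11
augment #3: 11→7→3→6→0 push 3
augment #4: 11→7→8→4→0 push 2
augment #5: 11→9→1→10→2→0 push 3
max flow = 26; residual-reachable set from 11 gives S-side
cut edges (S→T): {(7,3), (7,8), (11,4), (11,9)} total cap 26

Min-cut arcs: {(7,3), (7,8), (11,4), (11,9)} (total capacity 26)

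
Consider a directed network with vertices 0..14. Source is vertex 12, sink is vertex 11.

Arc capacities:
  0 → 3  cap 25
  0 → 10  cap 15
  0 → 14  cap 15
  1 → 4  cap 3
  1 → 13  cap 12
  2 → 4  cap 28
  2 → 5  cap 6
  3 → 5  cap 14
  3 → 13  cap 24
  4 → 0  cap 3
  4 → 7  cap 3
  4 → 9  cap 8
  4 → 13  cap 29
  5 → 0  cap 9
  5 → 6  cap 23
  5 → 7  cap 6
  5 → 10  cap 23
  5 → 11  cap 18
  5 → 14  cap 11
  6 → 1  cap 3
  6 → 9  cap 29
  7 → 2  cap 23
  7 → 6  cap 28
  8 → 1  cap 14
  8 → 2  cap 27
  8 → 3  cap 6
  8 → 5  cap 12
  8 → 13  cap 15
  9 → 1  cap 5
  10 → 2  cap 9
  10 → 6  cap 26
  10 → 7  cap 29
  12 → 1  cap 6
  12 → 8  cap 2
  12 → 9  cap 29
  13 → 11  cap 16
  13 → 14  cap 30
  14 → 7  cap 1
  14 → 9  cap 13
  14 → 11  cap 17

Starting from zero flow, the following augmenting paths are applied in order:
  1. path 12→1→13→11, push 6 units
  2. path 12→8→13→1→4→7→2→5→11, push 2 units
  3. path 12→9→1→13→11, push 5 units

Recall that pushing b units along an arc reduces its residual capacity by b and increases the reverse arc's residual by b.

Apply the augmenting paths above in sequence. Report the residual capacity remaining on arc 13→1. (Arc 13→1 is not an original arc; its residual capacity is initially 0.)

Residual capacity of (13,1): 9

after path 1 (12→1→13→11, push 6): res(13,1)=6
after path 2 (12→8→13→1→4→7→2→5→11, push 2): res(13,1)=4
after path 3 (12→9→1→13→11, push 5): res(13,1)=9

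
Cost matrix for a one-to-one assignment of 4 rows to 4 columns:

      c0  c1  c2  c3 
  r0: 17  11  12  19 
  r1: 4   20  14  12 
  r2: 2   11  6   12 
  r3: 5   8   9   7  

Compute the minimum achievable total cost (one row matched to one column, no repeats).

Minimum assignment cost: 28

optimal assignment: row0→col1 (cost 11), row1→col0 (cost 4), row2→col2 (cost 6), row3→col3 (cost 7)
total = 11 + 4 + 6 + 7 = 28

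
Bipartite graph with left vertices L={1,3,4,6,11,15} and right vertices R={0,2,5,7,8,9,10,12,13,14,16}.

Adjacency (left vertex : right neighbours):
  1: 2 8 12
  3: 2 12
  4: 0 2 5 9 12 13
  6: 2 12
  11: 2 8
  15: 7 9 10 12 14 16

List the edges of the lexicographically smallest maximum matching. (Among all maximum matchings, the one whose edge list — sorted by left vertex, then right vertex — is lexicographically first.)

|M| = 5 (so the lex-smallest maximum matching has 5 edges)
process left vertices in ascending order; for each, take the smallest-labelled available neighbour that still permits 5 edges overall, or leave it unmatched if none does
lex-smallest matching: {1-2, 3-12, 4-0, 11-8, 15-7}

Lex-smallest maximum matching: {(1,2), (3,12), (4,0), (11,8), (15,7)}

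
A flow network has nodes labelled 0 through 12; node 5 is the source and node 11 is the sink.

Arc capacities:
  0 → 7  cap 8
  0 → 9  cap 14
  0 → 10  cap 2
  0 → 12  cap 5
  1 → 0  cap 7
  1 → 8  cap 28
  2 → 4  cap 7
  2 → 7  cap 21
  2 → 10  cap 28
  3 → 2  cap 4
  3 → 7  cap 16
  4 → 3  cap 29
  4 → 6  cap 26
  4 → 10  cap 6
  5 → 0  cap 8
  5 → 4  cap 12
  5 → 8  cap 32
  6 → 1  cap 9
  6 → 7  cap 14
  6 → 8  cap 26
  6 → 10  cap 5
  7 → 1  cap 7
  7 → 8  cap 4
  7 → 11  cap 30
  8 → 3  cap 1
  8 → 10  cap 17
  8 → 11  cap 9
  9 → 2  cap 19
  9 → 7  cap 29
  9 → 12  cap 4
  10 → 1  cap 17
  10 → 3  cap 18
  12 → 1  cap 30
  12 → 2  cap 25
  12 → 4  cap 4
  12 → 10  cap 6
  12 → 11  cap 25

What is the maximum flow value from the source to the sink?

augment #1: 5→8→11 bottleneck 9, total now 9
augment #2: 5→0→7→11 bottleneck 8, total now 17
augment #3: 5→4→3→7→11 bottleneck 12, total now 29
augment #4: 5→8→3→7→11 bottleneck 1, total now 30
augment #5: 5→8→10→3→7→11 bottleneck 3, total now 33
augment #6: 5→8→10→1→0→12→11 bottleneck 5, total now 38
augment #7: 5→8→10→3→2→7→11 bottleneck 4, total now 42
augment #8: 5→8→10→1→0→9→7→11 bottleneck 2, total now 44
augment #9: 5→8→10→3→4→6→7→9→12→11 bottleneck 2, total now 46
augment #10: 5→8→10→3→4→6→7→0→9→12→11 bottleneck 1, total now 47

Maximum flow value: 47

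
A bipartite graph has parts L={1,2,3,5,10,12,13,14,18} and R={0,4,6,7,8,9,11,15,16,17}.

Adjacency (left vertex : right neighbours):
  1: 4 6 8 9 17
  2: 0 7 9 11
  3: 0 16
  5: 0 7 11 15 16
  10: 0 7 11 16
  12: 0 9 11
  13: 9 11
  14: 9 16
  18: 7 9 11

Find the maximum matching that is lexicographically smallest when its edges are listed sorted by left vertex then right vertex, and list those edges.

|M| = 7 (so the lex-smallest maximum matching has 7 edges)
process left vertices in ascending order; for each, take the smallest-labelled available neighbour that still permits 7 edges overall, or leave it unmatched if none does
lex-smallest matching: {1-4, 2-0, 3-16, 5-15, 10-7, 12-9, 13-11}

Lex-smallest maximum matching: {(1,4), (2,0), (3,16), (5,15), (10,7), (12,9), (13,11)}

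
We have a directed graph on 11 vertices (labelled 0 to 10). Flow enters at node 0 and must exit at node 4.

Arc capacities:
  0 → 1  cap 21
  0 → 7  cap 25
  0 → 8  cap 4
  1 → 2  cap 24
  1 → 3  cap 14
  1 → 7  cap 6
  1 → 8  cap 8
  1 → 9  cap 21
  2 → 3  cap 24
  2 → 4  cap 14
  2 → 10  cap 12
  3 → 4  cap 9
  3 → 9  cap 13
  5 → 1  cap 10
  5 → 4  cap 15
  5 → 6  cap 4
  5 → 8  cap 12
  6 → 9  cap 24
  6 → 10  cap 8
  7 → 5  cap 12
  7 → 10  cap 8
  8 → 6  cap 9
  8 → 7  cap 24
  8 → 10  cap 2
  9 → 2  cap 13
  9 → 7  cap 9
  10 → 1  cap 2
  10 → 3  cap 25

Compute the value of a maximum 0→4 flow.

augment #1: 0→1→2→4 bottleneck 14, total now 14
augment #2: 0→1→3→4 bottleneck 7, total now 21
augment #3: 0→7→5→4 bottleneck 12, total now 33
augment #4: 0→7→10→3→4 bottleneck 2, total now 35

Maximum flow value: 35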